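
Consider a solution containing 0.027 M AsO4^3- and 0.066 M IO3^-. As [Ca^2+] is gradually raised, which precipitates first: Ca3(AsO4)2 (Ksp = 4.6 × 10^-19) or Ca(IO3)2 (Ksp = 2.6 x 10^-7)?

Ca3(AsO4)2

Precipitation of each salt starts when its ion product equals its Ksp.
For Ca3(AsO4)2: 4.6 × 10^-19 = (0.027)^2 × [Ca^2+]^3  ⇒  [Ca^2+] = 8.6 × 10^-6 M.
For Ca(IO3)2: 2.6 x 10^-7 = (0.066)^2 × [Ca^2+]  ⇒  [Ca^2+] = 6.0 × 10^-5 M.
The salt with the lower threshold [Ca^2+] precipitates first: Ca3(AsO4)2.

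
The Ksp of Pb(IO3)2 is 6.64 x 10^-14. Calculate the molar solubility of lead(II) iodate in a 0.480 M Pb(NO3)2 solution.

1.86 × 10^-7 M

Pb(IO3)2(s) ⇌ Pb^2+(aq) + 2 IO3^-(aq)
Ksp = [Pb^2+][IO3^-]^2
If s mol/L dissolves here, [Pb^2+] = 0.480 + s ≈ 0.480, [IO3^-] = 2s (since Pb^2+ from Pb(NO3)2 dominates).
Ksp ≈ 0.480 × (2s)^2
s = 1.86 × 10^-7 M
Check: s = 1.9 × 10^-7 ≪ 0.480, so the approximation is valid.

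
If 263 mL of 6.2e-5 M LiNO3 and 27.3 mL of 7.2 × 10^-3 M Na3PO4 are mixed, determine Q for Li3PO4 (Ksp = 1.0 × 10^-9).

Q ≈ 1.2 x 10^-16

Total volume = 263 + 27.3 = 290.3 mL.
[Li^+] = 6.2 × 10^-5 × (263/290.3) = 5.62 x 10^-5 M
[PO4^3-] = 7.2 x 10^-3 × (27.3/290.3) = 6.77 x 10^-4 M
Li3PO4(s) <=> 3 Li^+(aq) + PO4^3-(aq), so Q = [Li^+]^3[PO4^3-]
Q = (5.62 × 10^-5)^3(6.77 × 10^-4) = 1.2 × 10^-16
Q < Ksp, so no precipitate of Li3PO4 forms.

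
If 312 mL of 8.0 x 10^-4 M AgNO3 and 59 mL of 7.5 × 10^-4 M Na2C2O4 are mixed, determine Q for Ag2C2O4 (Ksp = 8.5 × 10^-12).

5.4 × 10^-11

Total volume = 312 + 59 = 371 mL.
[Ag^+] = 8.0 × 10^-4 × (312/371) = 6.73 × 10^-4 M
[C2O4^2-] = 7.5 × 10^-4 × (59/371) = 1.19 × 10^-4 M
Ag2C2O4(s) <=> 2 Ag^+(aq) + C2O4^2-(aq), so Q = [Ag^+]^2[C2O4^2-]
Q = (6.73 x 10^-4)^2(1.19 × 10^-4) = 5.4 × 10^-11
Q > Ksp, so Ag2C2O4 will precipitate.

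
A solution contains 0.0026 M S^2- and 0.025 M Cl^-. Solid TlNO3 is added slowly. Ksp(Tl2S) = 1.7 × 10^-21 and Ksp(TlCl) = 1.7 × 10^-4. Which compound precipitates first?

Each salt begins to precipitate when Q = Ksp, i.e. when [Tl^+] reaches its threshold.
For Tl2S: 1.7 × 10^-21 = 0.0026 × [Tl^+]^2  ⇒  [Tl^+] = 8.1 × 10^-10 M.
For TlCl: 1.7 × 10^-4 = 0.025 × [Tl^+]  ⇒  [Tl^+] = 6.8 x 10^-3 M.
The salt with the lower threshold [Tl^+] precipitates first: Tl2S.

Tl2S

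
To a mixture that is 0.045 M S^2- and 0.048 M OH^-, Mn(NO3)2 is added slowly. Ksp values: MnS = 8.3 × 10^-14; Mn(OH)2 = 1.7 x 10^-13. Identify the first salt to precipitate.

MnS

Each salt begins to precipitate when Q = Ksp, i.e. when [Mn^2+] reaches its threshold.
For MnS: 8.3 × 10^-14 = 0.045 × [Mn^2+]  ⇒  [Mn^2+] = 1.8 × 10^-12 M.
For Mn(OH)2: 1.7 x 10^-13 = (0.048)^2 × [Mn^2+]  ⇒  [Mn^2+] = 7.4 × 10^-11 M.
The salt with the lower threshold [Mn^2+] precipitates first: MnS.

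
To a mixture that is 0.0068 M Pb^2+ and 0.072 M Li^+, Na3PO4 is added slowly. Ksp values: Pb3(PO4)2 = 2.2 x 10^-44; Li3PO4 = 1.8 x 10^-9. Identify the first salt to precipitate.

Pb3(PO4)2

Each salt begins to precipitate when Q = Ksp, i.e. when [PO4^3-] reaches its threshold.
For Pb3(PO4)2: 2.2 x 10^-44 = (0.0068)^3 × [PO4^3-]^2  ⇒  [PO4^3-] = 2.6 × 10^-19 M.
For Li3PO4: 1.8 x 10^-9 = (0.072)^3 × [PO4^3-]  ⇒  [PO4^3-] = 4.8 x 10^-6 M.
The salt with the lower threshold [PO4^3-] precipitates first: Pb3(PO4)2.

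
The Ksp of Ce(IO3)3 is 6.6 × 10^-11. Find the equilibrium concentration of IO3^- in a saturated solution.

Ce(IO3)3(s) ⇌ Ce^3+ + 3 IO3^-
Ksp = [Ce^3+][IO3^-]^3
If s mol/L of Ce(IO3)3 dissolves, [Ce^3+] = s and [IO3^-] = 3s.
Ksp = s(3s)^3 = 27s^4
s^4 = 6.6 × 10^-11 / 27, so s = 1.25 × 10^-3 M
[IO3^-] = 3s = 3.8 × 10^-3 M

[IO3^-] = 3.8 × 10^-3 M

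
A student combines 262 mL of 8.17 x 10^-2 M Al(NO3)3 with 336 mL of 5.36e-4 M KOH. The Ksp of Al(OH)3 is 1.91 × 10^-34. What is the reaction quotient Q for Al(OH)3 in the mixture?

Q = 9.78 × 10^-13

Total volume = 262 + 336 = 598 mL.
[Al^3+] = 8.17 x 10^-2 × (262/598) = 3.579 × 10^-2 M
[OH^-] = 5.36 x 10^-4 × (336/598) = 3.012 × 10^-4 M
Al(OH)3(s) ⇌ Al^3+(aq) + 3 OH^-(aq), so Q = [Al^3+][OH^-]^3
Q = (3.579 x 10^-2)(3.012 × 10^-4)^3 = 9.78 x 10^-13
Q > Ksp, so Al(OH)3 will precipitate.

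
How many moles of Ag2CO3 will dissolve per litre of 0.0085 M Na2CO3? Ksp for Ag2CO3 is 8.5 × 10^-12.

Ag2CO3(s) ⇌ 2 Ag^+(aq) + CO3^2-(aq)
Ksp = [Ag^+]^2[CO3^2-]
If s mol/L dissolves here, [Ag^+] = 2s, [CO3^2-] = 0.0085 + s ≈ 0.0085 (common-ion effect: CO3^2- is already 0.0085 M).
Ksp ≈ (2s)^2 × 0.0085
s = 1.6 x 10^-5 M
Check: s = 1.6 × 10^-5 ≪ 0.0085, so the approximation is valid.

s = 1.6e-5 M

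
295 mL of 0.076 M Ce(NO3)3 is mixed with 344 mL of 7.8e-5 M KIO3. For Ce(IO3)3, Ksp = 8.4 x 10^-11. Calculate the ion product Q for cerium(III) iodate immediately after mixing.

Q ≈ 2.6 × 10^-15

Total volume = 295 + 344 = 639 mL.
[Ce^3+] = 7.6 x 10^-2 × (295/639) = 3.51 × 10^-2 M
[IO3^-] = 7.8 × 10^-5 × (344/639) = 4.20 × 10^-5 M
Ce(IO3)3(s) ⇌ Ce^3+ + 3 IO3^-, so Q = [Ce^3+][IO3^-]^3
Q = (3.51 × 10^-2)(4.20 × 10^-5)^3 = 2.6 × 10^-15
Q < Ksp, so no precipitate of Ce(IO3)3 forms.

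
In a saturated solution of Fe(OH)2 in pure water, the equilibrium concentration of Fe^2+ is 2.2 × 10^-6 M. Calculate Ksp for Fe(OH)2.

4.3 × 10^-17

Fe(OH)2(s) ⇌ Fe^2+ + 2 OH^-
Stoichiometry gives [OH^-] = (2/1)[Fe^2+] = 4.40 × 10^-6 M.
Ksp = [Fe^2+][OH^-]^2
Ksp = 2.2 × 10^-6 × (4.40 × 10^-6)^2 = 4.3 × 10^-17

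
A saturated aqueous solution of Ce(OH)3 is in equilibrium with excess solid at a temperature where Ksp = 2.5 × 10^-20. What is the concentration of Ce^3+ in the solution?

[Ce^3+] = 5.5 x 10^-6 M

Ce(OH)3(s) ⇌ Ce^3+(aq) + 3 OH^-(aq)
Ksp = [Ce^3+][OH^-]^3
With molar solubility s: [Ce^3+] = s, [OH^-] = 3s.
Substituting: Ksp = s(3s)^3 = 27s^4
s = (2.5 × 10^-20 / 27)^(1/4) = 5.52 × 10^-6 M
[Ce^3+] = s = 5.5 × 10^-6 M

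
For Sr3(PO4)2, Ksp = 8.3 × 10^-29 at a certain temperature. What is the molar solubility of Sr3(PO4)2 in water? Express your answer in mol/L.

s = 9.5 × 10^-7 M

Sr3(PO4)2(s) ⇌ 3 Sr^2+ + 2 PO4^3-
Ksp = [Sr^2+]^3[PO4^3-]^2
With molar solubility s: [Sr^2+] = 3s, [PO4^3-] = 2s.
So Ksp = (3s)^3 × (2s)^2 = 108s^5
Solving, s = (8.3 × 10^-29/108)^(1/5) = 9.5 x 10^-7 M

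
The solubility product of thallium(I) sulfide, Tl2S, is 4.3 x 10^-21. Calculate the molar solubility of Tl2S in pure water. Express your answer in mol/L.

Tl2S(s) ⇌ 2 Tl^+ + S^2-
Ksp = [Tl^+]^2[S^2-]
Let s = molar solubility. Then [Tl^+] = 2s and [S^2-] = s.
Ksp = (2s)^2s = 4s^3
s = (4.3 x 10^-21 / 4)^(1/3) = 1.0 x 10^-7 M

s = 1.0 × 10^-7 M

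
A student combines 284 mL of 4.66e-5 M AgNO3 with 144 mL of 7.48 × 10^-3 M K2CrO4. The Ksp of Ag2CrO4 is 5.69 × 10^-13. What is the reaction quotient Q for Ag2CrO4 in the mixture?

Q = 2.41 × 10^-12

Total volume = 284 + 144 = 428 mL.
[Ag^+] = 4.66 x 10^-5 × (284/428) = 3.092 × 10^-5 M
[CrO4^2-] = 7.48 × 10^-3 × (144/428) = 2.517 × 10^-3 M
Ag2CrO4(s) ⇌ 2 Ag^+(aq) + CrO4^2-(aq), so Q = [Ag^+]^2[CrO4^2-]
Q = (3.092 × 10^-5)^2(2.517 × 10^-3) = 2.41 x 10^-12
Q > Ksp, so Ag2CrO4 will precipitate.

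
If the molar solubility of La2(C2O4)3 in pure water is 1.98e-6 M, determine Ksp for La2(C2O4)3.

La2(C2O4)3(s) ⇌ 2 La^3+ + 3 C2O4^2-
For each mole of La2(C2O4)3 that dissolves: [La^3+] = 2s, [C2O4^2-] = 3s.
Ksp = [La^3+]^2[C2O4^2-]^3
Ksp = (2s)^2(3s)^3 = 108s^5
With s = 1.98 × 10^-6: Ksp = 3.29 × 10^-27

Ksp = 3.29e-27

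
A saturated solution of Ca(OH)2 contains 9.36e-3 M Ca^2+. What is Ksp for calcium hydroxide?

Ksp ≈ 3.28 × 10^-6

Ca(OH)2(s) ⇌ Ca^2+ + 2 OH^-
Stoichiometry gives [OH^-] = (2/1)[Ca^2+] = 1.872 × 10^-2 M.
Ksp = [Ca^2+][OH^-]^2
Ksp = 9.36 × 10^-3 × (1.872 × 10^-2)^2 = 3.28 x 10^-6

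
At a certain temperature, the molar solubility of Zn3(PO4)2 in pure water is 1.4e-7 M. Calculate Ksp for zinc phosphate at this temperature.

5.8 × 10^-33

Zn3(PO4)2(s) ⇌ 3 Zn^2+ + 2 PO4^3-
For each mole of Zn3(PO4)2 that dissolves: [Zn^2+] = 3s, [PO4^3-] = 2s.
Ksp = [Zn^2+]^3[PO4^3-]^2
Ksp = (3s)^3(2s)^2 = 108s^5
With s = 1.4 × 10^-7: Ksp = 5.8 × 10^-33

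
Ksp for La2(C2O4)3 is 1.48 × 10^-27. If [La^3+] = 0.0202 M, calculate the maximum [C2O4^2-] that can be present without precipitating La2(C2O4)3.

La2(C2O4)3(s) ⇌ 2 La^3+ + 3 C2O4^2-
Ksp = [La^3+]^2[C2O4^2-]^3
Precipitation begins when Q = Ksp. With [La^3+] = 0.0202 M:
1.48 × 10^-27 = (0.0202)^2 × [C2O4^2-]^3
[C2O4^2-] = (1.48 × 10^-27 / 4.080 × 10^-4)^(1/3) = 1.54 x 10^-8 M

[C2O4^2-] = 1.54 × 10^-8 M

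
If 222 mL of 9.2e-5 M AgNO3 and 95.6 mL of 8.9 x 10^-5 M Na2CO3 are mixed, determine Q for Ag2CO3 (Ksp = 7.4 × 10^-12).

Q = 1.1 x 10^-13

Total volume = 222 + 95.6 = 317.6 mL.
[Ag^+] = 9.2 × 10^-5 × (222/317.6) = 6.43 × 10^-5 M
[CO3^2-] = 8.9 x 10^-5 × (95.6/317.6) = 2.68 × 10^-5 M
Ag2CO3(s) ⇌ 2 Ag^+(aq) + CO3^2-(aq), so Q = [Ag^+]^2[CO3^2-]
Q = (6.43 x 10^-5)^2(2.68 x 10^-5) = 1.1 × 10^-13
Q < Ksp, so no precipitate of Ag2CO3 forms.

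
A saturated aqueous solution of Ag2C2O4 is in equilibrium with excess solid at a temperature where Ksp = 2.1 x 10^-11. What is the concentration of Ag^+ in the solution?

Ag2C2O4(s) ⇌ 2 Ag^+(aq) + C2O4^2-(aq)
Ksp = [Ag^+]^2[C2O4^2-]
For each mole of Ag2C2O4 that dissolves: [Ag^+] = 2s, [C2O4^2-] = s.
So Ksp = (2s)^2 × s = 4s^3
s = (2.1 x 10^-11 / 4)^(1/3) = 1.74 x 10^-4 M
[Ag^+] = 2s = 3.5 × 10^-4 M

[Ag^+] = 3.5e-4 M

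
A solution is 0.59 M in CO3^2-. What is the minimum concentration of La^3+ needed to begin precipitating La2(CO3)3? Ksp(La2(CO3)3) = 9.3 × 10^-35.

La2(CO3)3(s) ⇌ 2 La^3+(aq) + 3 CO3^2-(aq)
Ksp = [La^3+]^2[CO3^2-]^3
Precipitation begins when Q = Ksp. With [CO3^2-] = 0.59 M:
9.3 × 10^-35 = (0.59)^3 × [La^3+]^2
[La^3+] = (9.3 × 10^-35 / 2.05 × 10^-1)^(1/2) = 2.1 × 10^-17 M

2.1e-17 M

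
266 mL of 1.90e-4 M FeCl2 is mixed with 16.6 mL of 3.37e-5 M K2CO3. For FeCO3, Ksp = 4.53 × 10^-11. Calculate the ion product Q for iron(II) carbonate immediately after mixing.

3.54 × 10^-10

Total volume = 266 + 16.6 = 282.6 mL.
[Fe^2+] = 1.90 x 10^-4 × (266/282.6) = 1.788 × 10^-4 M
[CO3^2-] = 3.37 × 10^-5 × (16.6/282.6) = 1.980 × 10^-6 M
FeCO3(s) ⇌ Fe^2+ + CO3^2-, so Q = [Fe^2+][CO3^2-]
Q = (1.788 × 10^-4)(1.980 x 10^-6) = 3.54 × 10^-10
Q > Ksp, so FeCO3 will precipitate.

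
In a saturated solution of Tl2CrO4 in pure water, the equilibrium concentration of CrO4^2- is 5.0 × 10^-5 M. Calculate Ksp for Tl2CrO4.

5.0 × 10^-13

Tl2CrO4(s) ⇌ 2 Tl^+(aq) + CrO4^2-(aq)
Stoichiometry gives [Tl^+] = (2/1)[CrO4^2-] = 1.00 × 10^-4 M.
Ksp = [Tl^+]^2[CrO4^2-]
Ksp = (1.00 × 10^-4)^2 × 5.0 × 10^-5 = 5.0 x 10^-13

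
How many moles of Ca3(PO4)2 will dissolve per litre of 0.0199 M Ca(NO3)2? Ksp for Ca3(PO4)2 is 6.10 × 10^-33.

s = 1.39e-14 M

Ca3(PO4)2(s) <=> 3 Ca^2+ + 2 PO4^3-
Ksp = [Ca^2+]^3[PO4^3-]^2
Let s be the molar solubility in this solution. [Ca^2+] = 0.0199 + 3s ≈ 0.0199, [PO4^3-] = 2s (Ksp is small, so little additional dissolves).
Ksp ≈ (0.0199)^3 × (2s)^2
s = 1.39 × 10^-14 M
Check: 3s = 4.2 × 10^-14 ≪ 0.0199, so the approximation is valid.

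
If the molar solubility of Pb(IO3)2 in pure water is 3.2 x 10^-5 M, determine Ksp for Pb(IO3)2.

Pb(IO3)2(s) ⇌ Pb^2+ + 2 IO3^-
With molar solubility s: [Pb^2+] = s, [IO3^-] = 2s.
Ksp = [Pb^2+][IO3^-]^2
So Ksp = s × (2s)^2 = 4s^3
With s = 3.2 × 10^-5: Ksp = 1.3 x 10^-13

Ksp ≈ 1.3e-13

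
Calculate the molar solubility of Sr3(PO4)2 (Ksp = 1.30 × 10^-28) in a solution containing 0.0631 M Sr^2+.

Sr3(PO4)2(s) ⇌ 3 Sr^2+(aq) + 2 PO4^3-(aq)
Ksp = [Sr^2+]^3[PO4^3-]^2
Let s be the molar solubility in this solution. [Sr^2+] = 0.0631 + 3s ≈ 0.0631, [PO4^3-] = 2s (Ksp is small, so little additional dissolves).
Ksp ≈ (0.0631)^3 × (2s)^2
s = 3.60 x 10^-13 M
Check: 3s = 1.1 × 10^-12 ≪ 0.0631, so the approximation is valid.

3.60 × 10^-13 M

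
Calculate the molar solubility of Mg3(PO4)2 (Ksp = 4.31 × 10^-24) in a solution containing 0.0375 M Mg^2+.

Mg3(PO4)2(s) ⇌ 3 Mg^2+ + 2 PO4^3-
Ksp = [Mg^2+]^3[PO4^3-]^2
Let s = moles of Mg3(PO4)2 that dissolve per litre. [Mg^2+] = 0.0375 + 3s ≈ 0.0375, [PO4^3-] = 2s (since the Mg^2+ already present dominates).
Ksp ≈ (0.0375)^3 × (2s)^2
s = 1.43 x 10^-10 M
Check: 3s = 4.3 x 10^-10 ≪ 0.0375, so the approximation is valid.

s ≈ 1.43 x 10^-10 M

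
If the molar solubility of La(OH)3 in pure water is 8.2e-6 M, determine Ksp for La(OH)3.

La(OH)3(s) ⇌ La^3+ + 3 OH^-
Let s = molar solubility. Then [La^3+] = s and [OH^-] = 3s.
Ksp = [La^3+][OH^-]^3
So Ksp = s × (3s)^3 = 27s^4
Ksp = 27 × (8.2 × 10^-6)^4 = 1.2 × 10^-19

Ksp ≈ 1.2e-19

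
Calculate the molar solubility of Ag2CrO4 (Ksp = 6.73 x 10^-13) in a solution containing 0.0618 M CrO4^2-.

Ag2CrO4(s) <=> 2 Ag^+(aq) + CrO4^2-(aq)
Ksp = [Ag^+]^2[CrO4^2-]
Let s = moles of Ag2CrO4 that dissolve per litre. [Ag^+] = 2s, [CrO4^2-] = 0.0618 + s ≈ 0.0618 (Ksp is small, so little additional dissolves).
Ksp ≈ (2s)^2 × 0.0618
s = 1.65 x 10^-6 M
Check: s = 1.6 x 10^-6 ≪ 0.0618, so the approximation is valid.

s = 1.65e-6 M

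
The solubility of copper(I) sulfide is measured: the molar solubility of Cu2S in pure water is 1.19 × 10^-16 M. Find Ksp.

6.74 × 10^-48

Cu2S(s) <=> 2 Cu^+(aq) + S^2-(aq)
With molar solubility s: [Cu^+] = 2s, [S^2-] = s.
Ksp = [Cu^+]^2[S^2-]
Ksp = (2s)^2s = 4s^3
With s = 1.19 × 10^-16: Ksp = 6.74 x 10^-48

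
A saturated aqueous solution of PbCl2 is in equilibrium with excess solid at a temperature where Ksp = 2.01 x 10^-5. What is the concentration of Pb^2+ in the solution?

PbCl2(s) ⇌ Pb^2+ + 2 Cl^-
Ksp = [Pb^2+][Cl^-]^2
For each mole of PbCl2 that dissolves: [Pb^2+] = s, [Cl^-] = 2s.
Ksp = s(2s)^2 = 4s^3
Solving, s = (2.01 x 10^-5/4)^(1/3) = 1.713 × 10^-2 M
[Pb^2+] = s = 1.71 x 10^-2 M

[Pb^2+] = 1.71e-2 M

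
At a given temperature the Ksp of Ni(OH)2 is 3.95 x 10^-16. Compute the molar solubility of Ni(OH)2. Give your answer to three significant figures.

4.62 × 10^-6 M

Ni(OH)2(s) ⇌ Ni^2+ + 2 OH^-
Ksp = [Ni^2+][OH^-]^2
For each mole of Ni(OH)2 that dissolves: [Ni^2+] = s, [OH^-] = 2s.
So Ksp = s × (2s)^2 = 4s^3
s^3 = 3.95 x 10^-16 / 4, so s = 4.62 × 10^-6 M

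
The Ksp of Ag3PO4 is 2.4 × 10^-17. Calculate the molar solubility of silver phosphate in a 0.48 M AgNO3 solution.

Ag3PO4(s) ⇌ 3 Ag^+(aq) + PO4^3-(aq)
Ksp = [Ag^+]^3[PO4^3-]
Let s be the molar solubility in this solution. [Ag^+] = 0.48 + 3s ≈ 0.48, [PO4^3-] = s (common-ion effect: Ag^+ is already 0.48 M).
Ksp ≈ (0.48)^3 × s
s = 2.2 x 10^-16 M
Check: 3s = 6.5 × 10^-16 ≪ 0.48, so the approximation is valid.

s = 2.2 x 10^-16 M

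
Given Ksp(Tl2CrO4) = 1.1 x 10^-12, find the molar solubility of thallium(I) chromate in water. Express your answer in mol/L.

s = 6.5 x 10^-5 M

Tl2CrO4(s) <=> 2 Tl^+ + CrO4^2-
Ksp = [Tl^+]^2[CrO4^2-]
If s mol/L of Tl2CrO4 dissolves, [Tl^+] = 2s and [CrO4^2-] = s.
Substituting: Ksp = (2s)^2s = 4s^3
s^3 = 1.1 x 10^-12 / 4, so s = 6.5 x 10^-5 M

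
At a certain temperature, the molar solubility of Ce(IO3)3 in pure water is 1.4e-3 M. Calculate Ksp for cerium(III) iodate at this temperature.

Ksp ≈ 1.0 x 10^-10

Ce(IO3)3(s) ⇌ Ce^3+ + 3 IO3^-
Let s = molar solubility. Then [Ce^3+] = s and [IO3^-] = 3s.
Ksp = [Ce^3+][IO3^-]^3
Ksp = s(3s)^3 = 27s^4
Ksp = 27 × (1.4 x 10^-3)^4 = 1.0 x 10^-10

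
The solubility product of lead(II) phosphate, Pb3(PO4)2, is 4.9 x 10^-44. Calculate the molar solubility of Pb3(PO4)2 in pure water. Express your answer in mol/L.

Pb3(PO4)2(s) ⇌ 3 Pb^2+(aq) + 2 PO4^3-(aq)
Ksp = [Pb^2+]^3[PO4^3-]^2
If s mol/L of Pb3(PO4)2 dissolves, [Pb^2+] = 3s and [PO4^3-] = 2s.
Ksp = (3s)^3(2s)^2 = 108s^5
s = (4.9 x 10^-44 / 108)^(1/5) = 8.5 x 10^-10 M

s = 8.5 × 10^-10 M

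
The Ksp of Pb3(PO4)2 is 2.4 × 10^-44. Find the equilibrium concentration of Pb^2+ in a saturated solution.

2.2e-9 M

Pb3(PO4)2(s) ⇌ 3 Pb^2+ + 2 PO4^3-
Ksp = [Pb^2+]^3[PO4^3-]^2
If s mol/L of Pb3(PO4)2 dissolves, [Pb^2+] = 3s and [PO4^3-] = 2s.
Ksp = (3s)^3(2s)^2 = 108s^5
s = (2.4 × 10^-44 / 108)^(1/5) = 7.40 × 10^-10 M
[Pb^2+] = 3s = 2.2 × 10^-9 M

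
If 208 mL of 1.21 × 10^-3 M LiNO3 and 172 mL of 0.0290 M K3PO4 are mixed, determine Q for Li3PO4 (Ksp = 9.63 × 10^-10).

Q ≈ 3.81 × 10^-12

Total volume = 208 + 172 = 380 mL.
[Li^+] = 1.21 x 10^-3 × (208/380) = 6.623 × 10^-4 M
[PO4^3-] = 2.90 x 10^-2 × (172/380) = 1.313 × 10^-2 M
Li3PO4(s) ⇌ 3 Li^+(aq) + PO4^3-(aq), so Q = [Li^+]^3[PO4^3-]
Q = (6.623 × 10^-4)^3(1.313 × 10^-2) = 3.81 x 10^-12
Q < Ksp, so no precipitate of Li3PO4 forms.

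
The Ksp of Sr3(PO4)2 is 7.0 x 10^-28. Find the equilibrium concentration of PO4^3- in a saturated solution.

Sr3(PO4)2(s) ⇌ 3 Sr^2+(aq) + 2 PO4^3-(aq)
Ksp = [Sr^2+]^3[PO4^3-]^2
Let s = molar solubility. Then [Sr^2+] = 3s and [PO4^3-] = 2s.
Substituting: Ksp = (3s)^3(2s)^2 = 108s^5
s^5 = 7.0 x 10^-28 / 108, so s = 1.45 × 10^-6 M
[PO4^3-] = 2s = 2.9 x 10^-6 M

2.9e-6 M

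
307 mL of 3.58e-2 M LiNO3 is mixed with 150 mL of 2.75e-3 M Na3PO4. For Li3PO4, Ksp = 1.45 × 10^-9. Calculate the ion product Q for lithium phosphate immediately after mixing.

Q = 1.26 × 10^-8

Total volume = 307 + 150 = 457 mL.
[Li^+] = 3.58 x 10^-2 × (307/457) = 2.405 × 10^-2 M
[PO4^3-] = 2.75 x 10^-3 × (150/457) = 9.026 × 10^-4 M
Li3PO4(s) ⇌ 3 Li^+ + PO4^3-, so Q = [Li^+]^3[PO4^3-]
Q = (2.405 × 10^-2)^3(9.026 × 10^-4) = 1.26 x 10^-8
Q > Ksp, so Li3PO4 will precipitate.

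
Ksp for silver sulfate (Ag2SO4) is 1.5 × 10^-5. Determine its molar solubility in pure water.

s = 1.6 × 10^-2 M

Ag2SO4(s) ⇌ 2 Ag^+ + SO4^2-
Ksp = [Ag^+]^2[SO4^2-]
Let s = molar solubility. Then [Ag^+] = 2s and [SO4^2-] = s.
Ksp = (2s)^2s = 4s^3
s = (1.5 × 10^-5 / 4)^(1/3) = 1.6 × 10^-2 M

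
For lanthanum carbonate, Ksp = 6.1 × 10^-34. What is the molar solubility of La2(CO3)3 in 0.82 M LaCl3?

La2(CO3)3(s) <=> 2 La^3+(aq) + 3 CO3^2-(aq)
Ksp = [La^3+]^2[CO3^2-]^3
Let s = moles of La2(CO3)3 that dissolve per litre. [La^3+] = 0.82 + 2s ≈ 0.82, [CO3^2-] = 3s (since La^3+ from LaCl3 dominates).
Ksp ≈ (0.82)^2 × (3s)^3
s = 3.2 × 10^-12 M
Check: 2s = 6.5 x 10^-12 ≪ 0.82, so the approximation is valid.

3.2 x 10^-12 M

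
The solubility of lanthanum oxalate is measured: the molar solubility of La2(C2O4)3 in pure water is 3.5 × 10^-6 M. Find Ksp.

Ksp = 5.7e-26

La2(C2O4)3(s) ⇌ 2 La^3+ + 3 C2O4^2-
For each mole of La2(C2O4)3 that dissolves: [La^3+] = 2s, [C2O4^2-] = 3s.
Ksp = [La^3+]^2[C2O4^2-]^3
Substituting: Ksp = (2s)^2(3s)^3 = 108s^5
With s = 3.5 × 10^-6: Ksp = 5.7 × 10^-26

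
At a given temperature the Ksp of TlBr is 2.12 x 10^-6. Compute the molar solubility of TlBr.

s ≈ 1.46e-3 M

TlBr(s) ⇌ Tl^+(aq) + Br^-(aq)
Ksp = [Tl^+][Br^-]
Let s = molar solubility. Then [Tl^+] = s and [Br^-] = s.
Ksp = s^2
s = √(2.12 x 10^-6) = 1.46 x 10^-3 M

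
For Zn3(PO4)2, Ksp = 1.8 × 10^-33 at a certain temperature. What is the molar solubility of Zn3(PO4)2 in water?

s = 1.1 x 10^-7 M

Zn3(PO4)2(s) ⇌ 3 Zn^2+(aq) + 2 PO4^3-(aq)
Ksp = [Zn^2+]^3[PO4^3-]^2
With molar solubility s: [Zn^2+] = 3s, [PO4^3-] = 2s.
Substituting: Ksp = (3s)^3(2s)^2 = 108s^5
s = (1.8 × 10^-33 / 108)^(1/5) = 1.1 x 10^-7 M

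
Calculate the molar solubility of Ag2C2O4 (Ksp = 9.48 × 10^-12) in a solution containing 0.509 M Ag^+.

3.66 × 10^-11 M

Ag2C2O4(s) ⇌ 2 Ag^+(aq) + C2O4^2-(aq)
Ksp = [Ag^+]^2[C2O4^2-]
Let s be the molar solubility in this solution. [Ag^+] = 0.509 + 2s ≈ 0.509, [C2O4^2-] = s (since the Ag^+ already present dominates).
Ksp ≈ (0.509)^2 × s
s = 3.66 × 10^-11 M
Check: 2s = 7.3 x 10^-11 ≪ 0.509, so the approximation is valid.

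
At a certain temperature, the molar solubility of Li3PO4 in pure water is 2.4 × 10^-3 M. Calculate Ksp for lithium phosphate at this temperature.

Ksp ≈ 9.0e-10

Li3PO4(s) ⇌ 3 Li^+(aq) + PO4^3-(aq)
With molar solubility s: [Li^+] = 3s, [PO4^3-] = s.
Ksp = [Li^+]^3[PO4^3-]
Substituting: Ksp = (3s)^3s = 27s^4
With s = 2.4 × 10^-3: Ksp = 9.0 × 10^-10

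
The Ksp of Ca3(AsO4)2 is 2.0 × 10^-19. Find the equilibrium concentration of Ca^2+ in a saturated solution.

[Ca^2+] = 2.1 × 10^-4 M

Ca3(AsO4)2(s) ⇌ 3 Ca^2+ + 2 AsO4^3-
Ksp = [Ca^2+]^3[AsO4^3-]^2
With molar solubility s: [Ca^2+] = 3s, [AsO4^3-] = 2s.
Substituting: Ksp = (3s)^3(2s)^2 = 108s^5
Solving, s = (2.0 × 10^-19/108)^(1/5) = 7.14 × 10^-5 M
[Ca^2+] = 3s = 2.1 × 10^-4 M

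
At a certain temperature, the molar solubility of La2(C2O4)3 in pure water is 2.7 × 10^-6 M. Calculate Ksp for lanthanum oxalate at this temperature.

1.5e-26

La2(C2O4)3(s) ⇌ 2 La^3+ + 3 C2O4^2-
With molar solubility s: [La^3+] = 2s, [C2O4^2-] = 3s.
Ksp = [La^3+]^2[C2O4^2-]^3
So Ksp = (2s)^2 × (3s)^3 = 108s^5
Ksp = 108 × (2.7 x 10^-6)^5 = 1.5 x 10^-26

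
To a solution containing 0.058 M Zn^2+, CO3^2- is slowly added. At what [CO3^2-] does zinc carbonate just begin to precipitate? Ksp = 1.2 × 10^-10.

2.1 x 10^-9 M

ZnCO3(s) ⇌ Zn^2+(aq) + CO3^2-(aq)
Ksp = [Zn^2+][CO3^2-]
Precipitation begins when Q = Ksp. With [Zn^2+] = 0.058 M:
1.2 × 10^-10 = (0.058) × [CO3^2-]
[CO3^2-] = (1.2 × 10^-10 / 5.8 × 10^-2) = 2.1 × 10^-9 M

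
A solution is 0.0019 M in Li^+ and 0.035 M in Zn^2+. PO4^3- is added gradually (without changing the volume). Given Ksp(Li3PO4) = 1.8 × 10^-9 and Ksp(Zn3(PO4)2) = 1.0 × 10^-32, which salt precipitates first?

Each salt begins to precipitate when Q = Ksp, i.e. when [PO4^3-] reaches its threshold.
For Li3PO4: 1.8 × 10^-9 = (0.0019)^3 × [PO4^3-]  ⇒  [PO4^3-] = 2.6 × 10^-1 M.
For Zn3(PO4)2: 1.0 × 10^-32 = (0.035)^3 × [PO4^3-]^2  ⇒  [PO4^3-] = 1.5 x 10^-14 M.
The salt with the lower threshold [PO4^3-] precipitates first: Zn3(PO4)2.

Zn3(PO4)2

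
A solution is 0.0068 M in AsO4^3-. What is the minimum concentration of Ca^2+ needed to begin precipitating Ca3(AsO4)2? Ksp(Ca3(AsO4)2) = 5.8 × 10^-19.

2.3e-5 M

Ca3(AsO4)2(s) <=> 3 Ca^2+(aq) + 2 AsO4^3-(aq)
Ksp = [Ca^2+]^3[AsO4^3-]^2
Precipitation begins when Q = Ksp. With [AsO4^3-] = 0.0068 M:
5.8 × 10^-19 = (0.0068)^2 × [Ca^2+]^3
[Ca^2+] = (5.8 × 10^-19 / 4.62 × 10^-5)^(1/3) = 2.3 x 10^-5 M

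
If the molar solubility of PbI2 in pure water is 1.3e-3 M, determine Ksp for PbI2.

PbI2(s) ⇌ Pb^2+ + 2 I^-
For each mole of PbI2 that dissolves: [Pb^2+] = s, [I^-] = 2s.
Ksp = [Pb^2+][I^-]^2
So Ksp = s × (2s)^2 = 4s^3
With s = 1.3 × 10^-3: Ksp = 8.8 x 10^-9

8.8 × 10^-9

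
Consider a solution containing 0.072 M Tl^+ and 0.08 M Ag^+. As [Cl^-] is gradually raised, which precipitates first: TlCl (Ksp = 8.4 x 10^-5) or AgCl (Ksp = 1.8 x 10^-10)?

Each salt begins to precipitate when Q = Ksp, i.e. when [Cl^-] reaches its threshold.
For TlCl: 8.4 x 10^-5 = 0.072 × [Cl^-]  ⇒  [Cl^-] = 1.2 x 10^-3 M.
For AgCl: 1.8 x 10^-10 = 0.08 × [Cl^-]  ⇒  [Cl^-] = 2.3 × 10^-9 M.
The salt with the lower threshold [Cl^-] precipitates first: AgCl.

AgCl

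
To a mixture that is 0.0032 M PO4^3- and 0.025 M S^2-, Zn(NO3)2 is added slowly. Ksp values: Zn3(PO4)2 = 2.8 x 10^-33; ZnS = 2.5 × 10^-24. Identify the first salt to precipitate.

Precipitation of each salt starts when its ion product equals its Ksp.
For Zn3(PO4)2: 2.8 x 10^-33 = (0.0032)^2 × [Zn^2+]^3  ⇒  [Zn^2+] = 6.5 x 10^-10 M.
For ZnS: 2.5 × 10^-24 = 0.025 × [Zn^2+]  ⇒  [Zn^2+] = 1.0 × 10^-22 M.
The salt with the lower threshold [Zn^2+] precipitates first: ZnS.

ZnS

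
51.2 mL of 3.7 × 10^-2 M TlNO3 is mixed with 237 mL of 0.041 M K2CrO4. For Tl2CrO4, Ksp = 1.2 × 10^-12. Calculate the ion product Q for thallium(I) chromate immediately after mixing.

Q ≈ 1.5e-6

Total volume = 51.2 + 237 = 288.2 mL.
[Tl^+] = 3.7 × 10^-2 × (51.2/288.2) = 6.57 × 10^-3 M
[CrO4^2-] = 4.1 × 10^-2 × (237/288.2) = 3.37 × 10^-2 M
Tl2CrO4(s) ⇌ 2 Tl^+ + CrO4^2-, so Q = [Tl^+]^2[CrO4^2-]
Q = (6.57 × 10^-3)^2(3.37 × 10^-2) = 1.5 x 10^-6
Q > Ksp, so Tl2CrO4 will precipitate.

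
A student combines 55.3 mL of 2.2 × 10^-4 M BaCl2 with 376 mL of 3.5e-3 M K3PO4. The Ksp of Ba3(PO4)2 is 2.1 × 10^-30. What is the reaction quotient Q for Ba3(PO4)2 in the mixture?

Q ≈ 2.1 × 10^-19

Total volume = 55.3 + 376 = 431.3 mL.
[Ba^2+] = 2.2 x 10^-4 × (55.3/431.3) = 2.82 × 10^-5 M
[PO4^3-] = 3.5 × 10^-3 × (376/431.3) = 3.05 × 10^-3 M
Ba3(PO4)2(s) <=> 3 Ba^2+(aq) + 2 PO4^3-(aq), so Q = [Ba^2+]^3[PO4^3-]^2
Q = (2.82 x 10^-5)^3(3.05 × 10^-3)^2 = 2.1 x 10^-19
Q > Ksp, so Ba3(PO4)2 will precipitate.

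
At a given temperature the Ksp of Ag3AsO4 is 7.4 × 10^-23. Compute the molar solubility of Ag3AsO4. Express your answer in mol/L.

Ag3AsO4(s) <=> 3 Ag^+ + AsO4^3-
Ksp = [Ag^+]^3[AsO4^3-]
For each mole of Ag3AsO4 that dissolves: [Ag^+] = 3s, [AsO4^3-] = s.
Ksp = (3s)^3s = 27s^4
s = (7.4 × 10^-23 / 27)^(1/4) = 1.3 × 10^-6 M

s = 1.3 × 10^-6 M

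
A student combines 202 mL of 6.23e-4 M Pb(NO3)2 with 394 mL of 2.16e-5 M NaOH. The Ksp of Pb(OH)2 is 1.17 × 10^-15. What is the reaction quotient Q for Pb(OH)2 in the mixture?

Total volume = 202 + 394 = 596 mL.
[Pb^2+] = 6.23 × 10^-4 × (202/596) = 2.112 × 10^-4 M
[OH^-] = 2.16 × 10^-5 × (394/596) = 1.428 × 10^-5 M
Pb(OH)2(s) ⇌ Pb^2+(aq) + 2 OH^-(aq), so Q = [Pb^2+][OH^-]^2
Q = (2.112 × 10^-4)(1.428 × 10^-5)^2 = 4.31 × 10^-14
Q > Ksp, so Pb(OH)2 will precipitate.

Q ≈ 4.31 × 10^-14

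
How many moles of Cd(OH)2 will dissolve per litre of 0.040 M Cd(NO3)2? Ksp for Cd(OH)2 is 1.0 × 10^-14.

Cd(OH)2(s) ⇌ Cd^2+(aq) + 2 OH^-(aq)
Ksp = [Cd^2+][OH^-]^2
Let s = moles of Cd(OH)2 that dissolve per litre. [Cd^2+] = 0.040 + s ≈ 0.040, [OH^-] = 2s (Ksp is small, so little additional dissolves).
Ksp ≈ 0.040 × (2s)^2
s = 2.5 × 10^-7 M
Check: s = 2.5 × 10^-7 ≪ 0.040, so the approximation is valid.

s = 2.5 × 10^-7 M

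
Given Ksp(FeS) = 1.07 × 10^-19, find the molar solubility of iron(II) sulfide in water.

FeS(s) <=> Fe^2+(aq) + S^2-(aq)
Ksp = [Fe^2+][S^2-]
Let s = molar solubility. Then [Fe^2+] = s and [S^2-] = s.
Ksp = s^2
s = (1.07 × 10^-19)^(1/2) = 3.27 × 10^-10 M

3.27e-10 M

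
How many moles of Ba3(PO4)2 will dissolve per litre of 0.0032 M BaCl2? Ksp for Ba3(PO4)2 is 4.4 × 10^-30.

Ba3(PO4)2(s) <=> 3 Ba^2+ + 2 PO4^3-
Ksp = [Ba^2+]^3[PO4^3-]^2
Let s be the molar solubility in this solution. [Ba^2+] = 0.0032 + 3s ≈ 0.0032, [PO4^3-] = 2s (common-ion effect: Ba^2+ is already 0.0032 M).
Ksp ≈ (0.0032)^3 × (2s)^2
s = 5.8 x 10^-12 M
Check: 3s = 1.7 × 10^-11 ≪ 0.0032, so the approximation is valid.

s = 5.8e-12 M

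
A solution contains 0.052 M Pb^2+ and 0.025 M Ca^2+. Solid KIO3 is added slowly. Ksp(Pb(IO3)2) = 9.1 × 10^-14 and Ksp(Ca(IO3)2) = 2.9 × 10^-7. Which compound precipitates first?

Each salt begins to precipitate when Q = Ksp, i.e. when [IO3^-] reaches its threshold.
For Pb(IO3)2: 9.1 × 10^-14 = 0.052 × [IO3^-]^2  ⇒  [IO3^-] = 1.3 × 10^-6 M.
For Ca(IO3)2: 2.9 × 10^-7 = 0.025 × [IO3^-]^2  ⇒  [IO3^-] = 3.4 × 10^-3 M.
The salt with the lower threshold [IO3^-] precipitates first: Pb(IO3)2.

Pb(IO3)2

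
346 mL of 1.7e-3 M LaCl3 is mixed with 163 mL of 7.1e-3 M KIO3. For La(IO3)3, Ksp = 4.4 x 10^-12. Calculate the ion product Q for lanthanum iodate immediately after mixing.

Total volume = 346 + 163 = 509 mL.
[La^3+] = 1.7 x 10^-3 × (346/509) = 1.16 x 10^-3 M
[IO3^-] = 7.1 x 10^-3 × (163/509) = 2.27 × 10^-3 M
La(IO3)3(s) ⇌ La^3+(aq) + 3 IO3^-(aq), so Q = [La^3+][IO3^-]^3
Q = (1.16 × 10^-3)(2.27 x 10^-3)^3 = 1.4 × 10^-11
Q > Ksp, so La(IO3)3 will precipitate.

Q = 1.4 x 10^-11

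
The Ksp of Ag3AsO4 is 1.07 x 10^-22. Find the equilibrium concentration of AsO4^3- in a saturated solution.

Ag3AsO4(s) ⇌ 3 Ag^+ + AsO4^3-
Ksp = [Ag^+]^3[AsO4^3-]
With molar solubility s: [Ag^+] = 3s, [AsO4^3-] = s.
Substituting: Ksp = (3s)^3s = 27s^4
Solving, s = (1.07 x 10^-22/27)^(1/4) = 1.411 × 10^-6 M
[AsO4^3-] = s = 1.41 x 10^-6 M

[AsO4^3-] ≈ 1.41 × 10^-6 M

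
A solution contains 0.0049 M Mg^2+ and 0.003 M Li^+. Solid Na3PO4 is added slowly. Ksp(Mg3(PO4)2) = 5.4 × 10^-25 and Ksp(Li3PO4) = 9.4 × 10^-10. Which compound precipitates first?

Each salt begins to precipitate when Q = Ksp, i.e. when [PO4^3-] reaches its threshold.
For Mg3(PO4)2: 5.4 × 10^-25 = (0.0049)^3 × [PO4^3-]^2  ⇒  [PO4^3-] = 2.1 × 10^-9 M.
For Li3PO4: 9.4 × 10^-10 = (0.003)^3 × [PO4^3-]  ⇒  [PO4^3-] = 3.5 x 10^-2 M.
The salt with the lower threshold [PO4^3-] precipitates first: Mg3(PO4)2.

Mg3(PO4)2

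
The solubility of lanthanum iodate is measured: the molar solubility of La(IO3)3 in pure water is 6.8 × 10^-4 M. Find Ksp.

Ksp = 5.8 x 10^-12

La(IO3)3(s) ⇌ La^3+ + 3 IO3^-
With molar solubility s: [La^3+] = s, [IO3^-] = 3s.
Ksp = [La^3+][IO3^-]^3
Ksp = s(3s)^3 = 27s^4
Ksp = 27 × (6.8 × 10^-4)^4 = 5.8 × 10^-12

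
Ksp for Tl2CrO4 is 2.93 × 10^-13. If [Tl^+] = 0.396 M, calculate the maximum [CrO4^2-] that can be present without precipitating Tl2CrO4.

1.87e-12 M

Tl2CrO4(s) ⇌ 2 Tl^+ + CrO4^2-
Ksp = [Tl^+]^2[CrO4^2-]
Precipitation begins when Q = Ksp. With [Tl^+] = 0.396 M:
2.93 × 10^-13 = (0.396)^2 × [CrO4^2-]
[CrO4^2-] = (2.93 × 10^-13 / 1.568 × 10^-1) = 1.87 × 10^-12 M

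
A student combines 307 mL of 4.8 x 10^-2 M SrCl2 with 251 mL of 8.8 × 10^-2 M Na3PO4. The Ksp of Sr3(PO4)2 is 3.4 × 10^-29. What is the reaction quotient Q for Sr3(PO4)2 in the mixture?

Q = 2.9e-8

Total volume = 307 + 251 = 558 mL.
[Sr^2+] = 4.8 × 10^-2 × (307/558) = 2.64 × 10^-2 M
[PO4^3-] = 8.8 × 10^-2 × (251/558) = 3.96 × 10^-2 M
Sr3(PO4)2(s) ⇌ 3 Sr^2+(aq) + 2 PO4^3-(aq), so Q = [Sr^2+]^3[PO4^3-]^2
Q = (2.64 × 10^-2)^3(3.96 x 10^-2)^2 = 2.9 × 10^-8
Q > Ksp, so Sr3(PO4)2 will precipitate.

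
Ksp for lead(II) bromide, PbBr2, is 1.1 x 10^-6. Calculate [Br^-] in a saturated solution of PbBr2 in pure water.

[Br^-] ≈ 1.3 × 10^-2 M

PbBr2(s) ⇌ Pb^2+(aq) + 2 Br^-(aq)
Ksp = [Pb^2+][Br^-]^2
With molar solubility s: [Pb^2+] = s, [Br^-] = 2s.
So Ksp = s × (2s)^2 = 4s^3
Solving, s = (1.1 x 10^-6/4)^(1/3) = 6.50 × 10^-3 M
[Br^-] = 2s = 1.3 × 10^-2 M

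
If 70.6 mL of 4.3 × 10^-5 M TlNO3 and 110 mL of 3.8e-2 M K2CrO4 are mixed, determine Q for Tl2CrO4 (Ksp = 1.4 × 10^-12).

6.5 × 10^-12

Total volume = 70.6 + 110 = 180.6 mL.
[Tl^+] = 4.3 × 10^-5 × (70.6/180.6) = 1.68 x 10^-5 M
[CrO4^2-] = 3.8 x 10^-2 × (110/180.6) = 2.31 × 10^-2 M
Tl2CrO4(s) ⇌ 2 Tl^+ + CrO4^2-, so Q = [Tl^+]^2[CrO4^2-]
Q = (1.68 × 10^-5)^2(2.31 × 10^-2) = 6.5 × 10^-12
Q > Ksp, so Tl2CrO4 will precipitate.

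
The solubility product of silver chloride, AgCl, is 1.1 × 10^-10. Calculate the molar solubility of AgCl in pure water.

AgCl(s) ⇌ Ag^+ + Cl^-
Ksp = [Ag^+][Cl^-]
If s mol/L of AgCl dissolves, [Ag^+] = s and [Cl^-] = s.
Ksp = (s)(s) = s^2
s = (1.1 × 10^-10)^(1/2) = 1.0 x 10^-5 M

1.0 × 10^-5 M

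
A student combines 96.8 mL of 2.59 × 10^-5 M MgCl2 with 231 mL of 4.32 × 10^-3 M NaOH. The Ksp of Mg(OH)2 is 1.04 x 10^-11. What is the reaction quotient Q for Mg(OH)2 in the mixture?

Total volume = 96.8 + 231 = 327.8 mL.
[Mg^2+] = 2.59 × 10^-5 × (96.8/327.8) = 7.648 × 10^-6 M
[OH^-] = 4.32 x 10^-3 × (231/327.8) = 3.044 × 10^-3 M
Mg(OH)2(s) ⇌ Mg^2+(aq) + 2 OH^-(aq), so Q = [Mg^2+][OH^-]^2
Q = (7.648 × 10^-6)(3.044 x 10^-3)^2 = 7.09 × 10^-11
Q > Ksp, so Mg(OH)2 will precipitate.

Q = 7.09 × 10^-11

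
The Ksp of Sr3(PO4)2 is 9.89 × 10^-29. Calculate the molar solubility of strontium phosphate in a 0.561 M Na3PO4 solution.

2.27e-10 M

Sr3(PO4)2(s) ⇌ 3 Sr^2+(aq) + 2 PO4^3-(aq)
Ksp = [Sr^2+]^3[PO4^3-]^2
Let s = moles of Sr3(PO4)2 that dissolve per litre. [Sr^2+] = 3s, [PO4^3-] = 0.561 + 2s ≈ 0.561 (Ksp is small, so little additional dissolves).
Ksp ≈ (3s)^3 × (0.561)^2
s = 2.27 × 10^-10 M
Check: 2s = 4.5 x 10^-10 ≪ 0.561, so the approximation is valid.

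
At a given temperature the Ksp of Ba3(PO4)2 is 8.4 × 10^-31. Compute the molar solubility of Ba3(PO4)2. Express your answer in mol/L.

s = 3.8e-7 M

Ba3(PO4)2(s) ⇌ 3 Ba^2+(aq) + 2 PO4^3-(aq)
Ksp = [Ba^2+]^3[PO4^3-]^2
Let s = molar solubility. Then [Ba^2+] = 3s and [PO4^3-] = 2s.
So Ksp = (3s)^3 × (2s)^2 = 108s^5
s^5 = 8.4 × 10^-31 / 108, so s = 3.8 × 10^-7 M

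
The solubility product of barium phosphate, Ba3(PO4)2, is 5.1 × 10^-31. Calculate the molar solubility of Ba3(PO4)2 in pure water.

Ba3(PO4)2(s) <=> 3 Ba^2+ + 2 PO4^3-
Ksp = [Ba^2+]^3[PO4^3-]^2
For each mole of Ba3(PO4)2 that dissolves: [Ba^2+] = 3s, [PO4^3-] = 2s.
Substituting: Ksp = (3s)^3(2s)^2 = 108s^5
Solving, s = (5.1 × 10^-31/108)^(1/5) = 3.4 × 10^-7 M

s ≈ 3.4e-7 M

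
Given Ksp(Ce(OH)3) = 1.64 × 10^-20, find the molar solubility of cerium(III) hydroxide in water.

4.96 × 10^-6 M

Ce(OH)3(s) ⇌ Ce^3+ + 3 OH^-
Ksp = [Ce^3+][OH^-]^3
Let s = molar solubility. Then [Ce^3+] = s and [OH^-] = 3s.
Ksp = s(3s)^3 = 27s^4
s^4 = 1.64 × 10^-20 / 27, so s = 4.96 × 10^-6 M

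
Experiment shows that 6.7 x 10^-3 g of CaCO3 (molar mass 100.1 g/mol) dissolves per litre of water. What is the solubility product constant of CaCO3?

Molar solubility s = (6.7 × 10^-3 g/L) / (100.1 g/mol) = 6.69 × 10^-5 M.
CaCO3(s) <=> Ca^2+(aq) + CO3^2-(aq)
With molar solubility s: [Ca^2+] = s, [CO3^2-] = s.
Ksp = [Ca^2+][CO3^2-]
Ksp = s^2
With s = 6.69 × 10^-5: Ksp = 4.5 x 10^-9

Ksp = 4.5e-9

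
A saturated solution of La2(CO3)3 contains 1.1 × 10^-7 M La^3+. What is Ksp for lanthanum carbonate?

La2(CO3)3(s) ⇌ 2 La^3+(aq) + 3 CO3^2-(aq)
Stoichiometry gives [CO3^2-] = (3/2)[La^3+] = 1.65 x 10^-7 M.
Ksp = [La^3+]^2[CO3^2-]^3
Ksp = (1.1 × 10^-7)^2 × (1.65 × 10^-7)^3 = 5.4 x 10^-35

Ksp = 5.4e-35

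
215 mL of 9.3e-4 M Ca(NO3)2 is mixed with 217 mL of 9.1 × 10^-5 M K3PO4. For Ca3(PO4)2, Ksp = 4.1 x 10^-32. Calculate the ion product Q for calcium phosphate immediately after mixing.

Q = 2.1e-19

Total volume = 215 + 217 = 432 mL.
[Ca^2+] = 9.3 × 10^-4 × (215/432) = 4.63 x 10^-4 M
[PO4^3-] = 9.1 × 10^-5 × (217/432) = 4.57 × 10^-5 M
Ca3(PO4)2(s) ⇌ 3 Ca^2+ + 2 PO4^3-, so Q = [Ca^2+]^3[PO4^3-]^2
Q = (4.63 x 10^-4)^3(4.57 × 10^-5)^2 = 2.1 × 10^-19
Q > Ksp, so Ca3(PO4)2 will precipitate.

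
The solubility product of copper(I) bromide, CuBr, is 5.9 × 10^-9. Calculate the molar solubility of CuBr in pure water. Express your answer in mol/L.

7.7 × 10^-5 M

CuBr(s) ⇌ Cu^+(aq) + Br^-(aq)
Ksp = [Cu^+][Br^-]
For each mole of CuBr that dissolves: [Cu^+] = s, [Br^-] = s.
Ksp = s × s = s^2
s = √(5.9 × 10^-9) = 7.7 x 10^-5 M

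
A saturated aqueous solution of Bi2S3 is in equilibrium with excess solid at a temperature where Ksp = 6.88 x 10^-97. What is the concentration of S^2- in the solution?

Bi2S3(s) ⇌ 2 Bi^3+(aq) + 3 S^2-(aq)
Ksp = [Bi^3+]^2[S^2-]^3
If s mol/L of Bi2S3 dissolves, [Bi^3+] = 2s and [S^2-] = 3s.
Substituting: Ksp = (2s)^2(3s)^3 = 108s^5
Solving, s = (6.88 x 10^-97/108)^(1/5) = 2.295 x 10^-20 M
[S^2-] = 3s = 6.89 × 10^-20 M

[S^2-] = 6.89 x 10^-20 M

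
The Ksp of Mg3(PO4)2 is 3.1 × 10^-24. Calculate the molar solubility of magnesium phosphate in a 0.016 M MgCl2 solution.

Mg3(PO4)2(s) ⇌ 3 Mg^2+(aq) + 2 PO4^3-(aq)
Ksp = [Mg^2+]^3[PO4^3-]^2
Let s = moles of Mg3(PO4)2 that dissolve per litre. [Mg^2+] = 0.016 + 3s ≈ 0.016, [PO4^3-] = 2s (since Mg^2+ from MgCl2 dominates).
Ksp ≈ (0.016)^3 × (2s)^2
s = 4.3 × 10^-10 M
Check: 3s = 1.3 x 10^-9 ≪ 0.016, so the approximation is valid.

s ≈ 4.3 x 10^-10 M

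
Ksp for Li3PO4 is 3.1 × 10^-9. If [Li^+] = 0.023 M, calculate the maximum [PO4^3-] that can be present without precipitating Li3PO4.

[PO4^3-] ≈ 2.5e-4 M

Li3PO4(s) ⇌ 3 Li^+ + PO4^3-
Ksp = [Li^+]^3[PO4^3-]
Precipitation begins when Q = Ksp. With [Li^+] = 0.023 M:
3.1 × 10^-9 = (0.023)^3 × [PO4^3-]
[PO4^3-] = (3.1 × 10^-9 / 1.22 x 10^-5) = 2.5 x 10^-4 M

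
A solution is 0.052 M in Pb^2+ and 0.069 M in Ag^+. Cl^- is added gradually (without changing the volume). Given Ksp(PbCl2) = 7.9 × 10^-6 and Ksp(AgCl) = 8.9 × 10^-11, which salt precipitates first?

AgCl

Each salt begins to precipitate when Q = Ksp, i.e. when [Cl^-] reaches its threshold.
For PbCl2: 7.9 × 10^-6 = 0.052 × [Cl^-]^2  ⇒  [Cl^-] = 1.2 x 10^-2 M.
For AgCl: 8.9 × 10^-11 = 0.069 × [Cl^-]  ⇒  [Cl^-] = 1.3 × 10^-9 M.
The salt with the lower threshold [Cl^-] precipitates first: AgCl.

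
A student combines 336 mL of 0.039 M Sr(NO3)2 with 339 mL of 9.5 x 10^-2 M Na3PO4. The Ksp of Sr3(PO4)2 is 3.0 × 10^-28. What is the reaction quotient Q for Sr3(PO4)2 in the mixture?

Q = 1.7e-8

Total volume = 336 + 339 = 675 mL.
[Sr^2+] = 3.9 × 10^-2 × (336/675) = 1.94 x 10^-2 M
[PO4^3-] = 9.5 × 10^-2 × (339/675) = 4.77 × 10^-2 M
Sr3(PO4)2(s) ⇌ 3 Sr^2+(aq) + 2 PO4^3-(aq), so Q = [Sr^2+]^3[PO4^3-]^2
Q = (1.94 × 10^-2)^3(4.77 x 10^-2)^2 = 1.7 x 10^-8
Q > Ksp, so Sr3(PO4)2 will precipitate.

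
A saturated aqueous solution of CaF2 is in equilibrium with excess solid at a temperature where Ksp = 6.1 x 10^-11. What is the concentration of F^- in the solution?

CaF2(s) <=> Ca^2+ + 2 F^-
Ksp = [Ca^2+][F^-]^2
With molar solubility s: [Ca^2+] = s, [F^-] = 2s.
So Ksp = s × (2s)^2 = 4s^3
s = (6.1 x 10^-11 / 4)^(1/3) = 2.48 × 10^-4 M
[F^-] = 2s = 5.0 × 10^-4 M

[F^-] ≈ 5.0 x 10^-4 M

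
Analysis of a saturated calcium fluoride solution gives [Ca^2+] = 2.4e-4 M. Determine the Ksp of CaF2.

5.5e-11

CaF2(s) ⇌ Ca^2+(aq) + 2 F^-(aq)
Stoichiometry gives [F^-] = (2/1)[Ca^2+] = 4.80 × 10^-4 M.
Ksp = [Ca^2+][F^-]^2
Ksp = 2.4 × 10^-4 × (4.80 × 10^-4)^2 = 5.5 × 10^-11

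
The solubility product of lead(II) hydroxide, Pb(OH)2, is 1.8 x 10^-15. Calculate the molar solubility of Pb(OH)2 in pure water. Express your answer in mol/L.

Pb(OH)2(s) ⇌ Pb^2+ + 2 OH^-
Ksp = [Pb^2+][OH^-]^2
If s mol/L of Pb(OH)2 dissolves, [Pb^2+] = s and [OH^-] = 2s.
So Ksp = s × (2s)^2 = 4s^3
s^3 = 1.8 x 10^-15 / 4, so s = 7.7 × 10^-6 M

s ≈ 7.7e-6 M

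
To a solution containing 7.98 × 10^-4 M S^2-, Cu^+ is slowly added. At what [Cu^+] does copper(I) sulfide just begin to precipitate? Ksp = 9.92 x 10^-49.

Cu2S(s) ⇌ 2 Cu^+ + S^2-
Ksp = [Cu^+]^2[S^2-]
Precipitation begins when Q = Ksp. With [S^2-] = 7.98 × 10^-4 M:
9.92 x 10^-49 = (7.98 × 10^-4) × [Cu^+]^2
[Cu^+] = (9.92 x 10^-49 / 7.98 × 10^-4)^(1/2) = 3.53 × 10^-23 M

[Cu^+] = 3.53e-23 M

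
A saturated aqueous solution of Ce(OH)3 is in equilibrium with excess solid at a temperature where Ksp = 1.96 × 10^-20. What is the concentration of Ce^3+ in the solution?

[Ce^3+] ≈ 5.19e-6 M

Ce(OH)3(s) ⇌ Ce^3+ + 3 OH^-
Ksp = [Ce^3+][OH^-]^3
With molar solubility s: [Ce^3+] = s, [OH^-] = 3s.
Substituting: Ksp = s(3s)^3 = 27s^4
s = (1.96 × 10^-20 / 27)^(1/4) = 5.191 × 10^-6 M
[Ce^3+] = s = 5.19 × 10^-6 M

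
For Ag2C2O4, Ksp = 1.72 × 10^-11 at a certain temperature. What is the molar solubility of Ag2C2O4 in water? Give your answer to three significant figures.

1.63 × 10^-4 M

Ag2C2O4(s) <=> 2 Ag^+ + C2O4^2-
Ksp = [Ag^+]^2[C2O4^2-]
For each mole of Ag2C2O4 that dissolves: [Ag^+] = 2s, [C2O4^2-] = s.
Substituting: Ksp = (2s)^2s = 4s^3
s^3 = 1.72 × 10^-11 / 4, so s = 1.63 x 10^-4 M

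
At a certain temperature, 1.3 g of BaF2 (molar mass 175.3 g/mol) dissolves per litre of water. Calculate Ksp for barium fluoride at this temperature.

Ksp = 1.6e-6

Molar solubility s = (1.3 g/L) / (175.3 g/mol) = 7.42 × 10^-3 M.
BaF2(s) <=> Ba^2+ + 2 F^-
Let s = molar solubility. Then [Ba^2+] = s and [F^-] = 2s.
Ksp = [Ba^2+][F^-]^2
Substituting: Ksp = s(2s)^2 = 4s^3
Ksp = 4 × (7.42 × 10^-3)^3 = 1.6 × 10^-6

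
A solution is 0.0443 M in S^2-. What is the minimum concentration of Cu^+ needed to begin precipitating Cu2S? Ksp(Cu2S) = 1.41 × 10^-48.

Cu2S(s) ⇌ 2 Cu^+(aq) + S^2-(aq)
Ksp = [Cu^+]^2[S^2-]
Precipitation begins when Q = Ksp. With [S^2-] = 0.0443 M:
1.41 × 10^-48 = (0.0443) × [Cu^+]^2
[Cu^+] = (1.41 × 10^-48 / 4.43 × 10^-2)^(1/2) = 5.64 × 10^-24 M

5.64 x 10^-24 M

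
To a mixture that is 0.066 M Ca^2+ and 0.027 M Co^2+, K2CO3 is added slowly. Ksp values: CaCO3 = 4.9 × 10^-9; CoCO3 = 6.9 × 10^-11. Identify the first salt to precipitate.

CoCO3

Precipitation of each salt starts when its ion product equals its Ksp.
For CaCO3: 4.9 × 10^-9 = 0.066 × [CO3^2-]  ⇒  [CO3^2-] = 7.4 x 10^-8 M.
For CoCO3: 6.9 × 10^-11 = 0.027 × [CO3^2-]  ⇒  [CO3^2-] = 2.6 x 10^-9 M.
The salt with the lower threshold [CO3^2-] precipitates first: CoCO3.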